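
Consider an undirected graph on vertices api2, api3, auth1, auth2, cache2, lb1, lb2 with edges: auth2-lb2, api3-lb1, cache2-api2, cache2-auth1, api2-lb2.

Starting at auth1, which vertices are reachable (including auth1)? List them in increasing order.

api2, auth1, auth2, cache2, lb2

Start at auth1.
Its neighbours: cache2.
Then their neighbours: api2.
Then next layer: lb2.
Then next layer: auth2.
Nothing further is reachable.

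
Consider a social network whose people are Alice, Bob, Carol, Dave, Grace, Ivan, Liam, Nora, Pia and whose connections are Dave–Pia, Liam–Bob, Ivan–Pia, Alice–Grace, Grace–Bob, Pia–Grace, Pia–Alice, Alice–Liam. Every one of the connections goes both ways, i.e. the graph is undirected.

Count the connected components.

From Alice: component {Alice, Bob, Dave, Grace, Ivan, Liam, Pia}.
From Carol: component {Carol}.
From Nora: component {Nora}.
That's 3 components.

3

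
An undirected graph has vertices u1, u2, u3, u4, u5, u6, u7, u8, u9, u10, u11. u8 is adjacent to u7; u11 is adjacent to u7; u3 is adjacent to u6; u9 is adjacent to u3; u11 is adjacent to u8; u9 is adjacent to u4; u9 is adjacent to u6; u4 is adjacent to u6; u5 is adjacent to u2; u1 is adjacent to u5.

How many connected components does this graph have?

From u1: component {u1, u2, u5}.
From u3: component {u3, u4, u6, u9}.
From u7: component {u7, u8, u11}.
From u10: component {u10}.
That's 4 components.

4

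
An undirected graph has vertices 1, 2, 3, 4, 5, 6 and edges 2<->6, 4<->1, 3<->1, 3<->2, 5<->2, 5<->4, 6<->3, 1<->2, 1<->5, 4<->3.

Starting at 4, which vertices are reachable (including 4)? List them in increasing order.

Start at 4.
Its neighbours: 1, 3, 5.
Then their neighbours: 2, 6.
Every vertex is now reached.

1, 2, 3, 4, 5, 6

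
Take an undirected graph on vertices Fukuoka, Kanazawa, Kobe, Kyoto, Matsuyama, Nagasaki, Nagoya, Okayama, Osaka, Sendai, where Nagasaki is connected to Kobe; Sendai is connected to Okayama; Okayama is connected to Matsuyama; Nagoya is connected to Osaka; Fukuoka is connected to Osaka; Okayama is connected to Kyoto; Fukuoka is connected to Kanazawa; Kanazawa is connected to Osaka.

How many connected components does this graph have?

From Fukuoka: component {Fukuoka, Kanazawa, Nagoya, Osaka}.
From Kobe: component {Kobe, Nagasaki}.
From Kyoto: component {Kyoto, Matsuyama, Okayama, Sendai}.
That's 3 components.

3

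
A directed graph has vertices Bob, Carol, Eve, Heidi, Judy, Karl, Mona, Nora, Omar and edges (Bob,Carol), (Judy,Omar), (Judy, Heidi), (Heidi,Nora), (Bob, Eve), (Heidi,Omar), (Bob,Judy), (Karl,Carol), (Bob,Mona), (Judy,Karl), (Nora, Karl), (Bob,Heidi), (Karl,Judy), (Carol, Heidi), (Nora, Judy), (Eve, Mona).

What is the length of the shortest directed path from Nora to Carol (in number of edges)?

2

Distance 0: Nora.
Distance 1: Judy, Karl.
Distance 2: Carol, Heidi, Omar — contains Carol.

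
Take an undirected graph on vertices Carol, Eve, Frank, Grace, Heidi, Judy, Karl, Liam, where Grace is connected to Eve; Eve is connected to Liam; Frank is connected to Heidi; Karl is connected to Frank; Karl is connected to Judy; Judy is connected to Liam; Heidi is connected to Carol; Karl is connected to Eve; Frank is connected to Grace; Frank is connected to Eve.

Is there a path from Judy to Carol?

Explore from Judy.
Distance 1: reach Karl, Liam.
Distance 2: reach Eve, Frank.
Distance 3: reach Grace, Heidi.
Distance 4: reach Carol.
Found Carol.

Yes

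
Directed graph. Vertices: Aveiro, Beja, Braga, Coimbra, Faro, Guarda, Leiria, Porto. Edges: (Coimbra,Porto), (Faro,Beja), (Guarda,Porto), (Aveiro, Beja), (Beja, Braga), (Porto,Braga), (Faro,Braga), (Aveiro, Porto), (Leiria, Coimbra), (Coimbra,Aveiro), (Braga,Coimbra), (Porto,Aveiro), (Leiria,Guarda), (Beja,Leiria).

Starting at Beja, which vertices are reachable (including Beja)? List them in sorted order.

Aveiro, Beja, Braga, Coimbra, Guarda, Leiria, Porto

Start at Beja.
Its neighbours: Braga, Leiria.
Then their neighbours: Coimbra, Guarda.
Then next layer: Aveiro, Porto.
Nothing further is reachable.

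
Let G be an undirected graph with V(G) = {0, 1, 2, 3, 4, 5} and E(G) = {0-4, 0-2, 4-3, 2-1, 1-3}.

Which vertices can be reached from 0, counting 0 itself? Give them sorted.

0, 1, 2, 3, 4

Start at 0.
Its neighbours: 2, 4.
Then their neighbours: 1, 3.
Nothing further is reachable.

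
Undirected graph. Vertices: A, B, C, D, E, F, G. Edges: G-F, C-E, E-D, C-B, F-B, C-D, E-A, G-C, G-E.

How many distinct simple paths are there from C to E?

C–B–F–G–E
C–D–E
C–E
C–G–E

4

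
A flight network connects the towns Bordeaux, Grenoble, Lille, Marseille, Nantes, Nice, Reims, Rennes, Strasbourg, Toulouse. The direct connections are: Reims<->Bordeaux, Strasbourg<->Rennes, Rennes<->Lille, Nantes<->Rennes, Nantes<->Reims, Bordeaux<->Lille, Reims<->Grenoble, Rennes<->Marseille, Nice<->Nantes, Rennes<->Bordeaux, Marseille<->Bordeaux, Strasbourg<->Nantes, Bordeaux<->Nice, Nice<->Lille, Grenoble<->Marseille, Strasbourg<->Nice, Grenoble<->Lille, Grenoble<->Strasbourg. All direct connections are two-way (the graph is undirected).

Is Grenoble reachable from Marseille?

Explore from Marseille.
Distance 1: reach Bordeaux, Grenoble, Rennes.
Found Grenoble.

Yes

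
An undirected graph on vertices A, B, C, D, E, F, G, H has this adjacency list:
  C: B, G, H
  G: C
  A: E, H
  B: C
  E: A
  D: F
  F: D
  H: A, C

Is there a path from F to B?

Explore from F.
Distance 1: reach D.
The search is exhausted without reaching B; it lies in a different component.

No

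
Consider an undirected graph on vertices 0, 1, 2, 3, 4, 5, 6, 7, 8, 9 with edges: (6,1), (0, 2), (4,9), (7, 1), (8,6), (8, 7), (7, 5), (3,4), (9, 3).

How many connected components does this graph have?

From 0: component {0, 2}.
From 1: component {1, 5, 6, 7, 8}.
From 3: component {3, 4, 9}.
That's 3 components.

3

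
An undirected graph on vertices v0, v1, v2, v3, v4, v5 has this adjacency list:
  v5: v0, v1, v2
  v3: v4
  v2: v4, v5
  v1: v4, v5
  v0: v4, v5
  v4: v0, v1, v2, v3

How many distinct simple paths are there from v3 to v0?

v3–v4–v0
v3–v4–v1–v5–v0
v3–v4–v2–v5–v0

3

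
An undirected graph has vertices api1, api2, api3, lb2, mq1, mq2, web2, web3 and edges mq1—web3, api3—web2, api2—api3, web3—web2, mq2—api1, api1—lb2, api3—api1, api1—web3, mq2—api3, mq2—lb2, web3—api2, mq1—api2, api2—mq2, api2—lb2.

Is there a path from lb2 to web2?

Yes

Explore from lb2.
Distance 1: reach api1, api2, mq2.
Distance 2: reach api3, mq1, web3.
Distance 3: reach web2.
Found web2.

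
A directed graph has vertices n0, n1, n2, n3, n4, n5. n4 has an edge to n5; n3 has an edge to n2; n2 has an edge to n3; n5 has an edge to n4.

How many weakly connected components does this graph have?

From n0: component {n0}.
From n1: component {n1}.
From n2: component {n2, n3}.
From n4: component {n4, n5}.
That's 4 components.

4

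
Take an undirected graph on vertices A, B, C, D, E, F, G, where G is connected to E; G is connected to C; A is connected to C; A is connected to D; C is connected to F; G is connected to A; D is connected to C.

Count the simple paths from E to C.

E–G–A–C
E–G–A–D–C
E–G–C

3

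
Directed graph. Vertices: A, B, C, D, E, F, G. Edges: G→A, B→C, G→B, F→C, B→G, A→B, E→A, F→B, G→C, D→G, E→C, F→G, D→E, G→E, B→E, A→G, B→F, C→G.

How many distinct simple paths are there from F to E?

F→B→C→G→E
F→B→E
F→B→G→E
F→C→G→A→B→E
F→C→G→B→E
F→C→G→E
F→G→A→B→E
F→G→B→E
F→G→E

9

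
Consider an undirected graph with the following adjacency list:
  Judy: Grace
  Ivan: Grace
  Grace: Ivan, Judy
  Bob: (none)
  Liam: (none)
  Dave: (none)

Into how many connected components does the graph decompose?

From Bob: component {Bob}.
From Dave: component {Dave}.
From Grace: component {Grace, Ivan, Judy}.
From Liam: component {Liam}.
That's 4 components.

4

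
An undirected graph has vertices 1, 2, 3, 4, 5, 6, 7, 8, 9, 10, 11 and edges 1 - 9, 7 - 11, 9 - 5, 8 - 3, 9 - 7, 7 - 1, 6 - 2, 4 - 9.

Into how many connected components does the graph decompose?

4

From 1: component {1, 4, 5, 7, 9, 11}.
From 2: component {2, 6}.
From 3: component {3, 8}.
From 10: component {10}.
That's 4 components.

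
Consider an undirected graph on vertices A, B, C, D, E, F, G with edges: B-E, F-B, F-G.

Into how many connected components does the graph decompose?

From A: component {A}.
From B: component {B, E, F, G}.
From C: component {C}.
From D: component {D}.
That's 4 components.

4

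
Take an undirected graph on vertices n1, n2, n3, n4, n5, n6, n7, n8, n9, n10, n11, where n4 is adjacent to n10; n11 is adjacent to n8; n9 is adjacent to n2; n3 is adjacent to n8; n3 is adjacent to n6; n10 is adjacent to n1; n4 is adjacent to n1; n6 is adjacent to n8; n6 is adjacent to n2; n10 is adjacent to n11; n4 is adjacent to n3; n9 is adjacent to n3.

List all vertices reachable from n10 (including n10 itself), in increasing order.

n1, n2, n3, n4, n6, n8, n9, n10, n11

Start at n10.
Its neighbours: n1, n4, n11.
Then their neighbours: n3, n8.
Then next layer: n6, n9.
Then next layer: n2.
Nothing further is reachable.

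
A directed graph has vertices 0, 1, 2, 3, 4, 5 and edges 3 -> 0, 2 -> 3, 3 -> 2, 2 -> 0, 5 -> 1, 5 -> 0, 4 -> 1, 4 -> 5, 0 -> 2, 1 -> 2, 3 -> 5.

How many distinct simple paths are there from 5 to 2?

5→0→2
5→1→2

2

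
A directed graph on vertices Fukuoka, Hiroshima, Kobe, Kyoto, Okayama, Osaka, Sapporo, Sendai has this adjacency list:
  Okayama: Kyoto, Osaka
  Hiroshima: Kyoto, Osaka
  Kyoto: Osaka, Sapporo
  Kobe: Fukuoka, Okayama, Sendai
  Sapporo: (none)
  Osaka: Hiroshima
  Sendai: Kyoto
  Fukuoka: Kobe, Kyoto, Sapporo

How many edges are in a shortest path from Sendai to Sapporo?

Distance 0: Sendai.
Distance 1: Kyoto.
Distance 2: Osaka, Sapporo — contains Sapporo.

2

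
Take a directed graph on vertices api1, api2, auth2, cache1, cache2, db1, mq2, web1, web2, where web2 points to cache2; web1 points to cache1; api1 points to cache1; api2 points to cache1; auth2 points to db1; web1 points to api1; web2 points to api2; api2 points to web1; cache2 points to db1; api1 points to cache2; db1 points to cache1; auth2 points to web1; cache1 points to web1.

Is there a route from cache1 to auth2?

No

Explore from cache1.
Distance 1: reach web1.
Distance 2: reach api1.
Distance 3: reach cache2.
Distance 4: reach db1.
The search from cache1 is exhausted; no directed path reaches auth2.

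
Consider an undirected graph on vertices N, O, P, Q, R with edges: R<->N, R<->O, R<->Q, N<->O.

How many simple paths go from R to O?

2

R–N–O
R–O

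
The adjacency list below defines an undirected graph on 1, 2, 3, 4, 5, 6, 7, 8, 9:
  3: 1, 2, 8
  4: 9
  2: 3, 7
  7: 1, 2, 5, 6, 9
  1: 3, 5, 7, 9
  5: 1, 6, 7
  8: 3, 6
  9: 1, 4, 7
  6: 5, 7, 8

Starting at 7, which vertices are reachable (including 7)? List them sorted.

Start at 7.
Its neighbours: 1, 2, 5, 6, 9.
Then their neighbours: 3, 4, 8.
Every vertex is now reached.

1, 2, 3, 4, 5, 6, 7, 8, 9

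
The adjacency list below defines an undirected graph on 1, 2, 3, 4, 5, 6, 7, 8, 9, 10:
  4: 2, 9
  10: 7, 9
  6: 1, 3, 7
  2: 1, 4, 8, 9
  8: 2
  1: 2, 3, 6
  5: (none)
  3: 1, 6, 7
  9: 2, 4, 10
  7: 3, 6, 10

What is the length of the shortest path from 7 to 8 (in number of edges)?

4

Distance 0: 7.
Distance 1: 3, 6, 10.
Distance 2: 1, 9.
Distance 3: 2, 4.
Distance 4: 8 — contains 8.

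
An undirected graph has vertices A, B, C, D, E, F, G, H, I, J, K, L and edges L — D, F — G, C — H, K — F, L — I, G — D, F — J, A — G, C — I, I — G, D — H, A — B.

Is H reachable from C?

Yes

Explore from C.
Distance 1: reach H, I.
Found H.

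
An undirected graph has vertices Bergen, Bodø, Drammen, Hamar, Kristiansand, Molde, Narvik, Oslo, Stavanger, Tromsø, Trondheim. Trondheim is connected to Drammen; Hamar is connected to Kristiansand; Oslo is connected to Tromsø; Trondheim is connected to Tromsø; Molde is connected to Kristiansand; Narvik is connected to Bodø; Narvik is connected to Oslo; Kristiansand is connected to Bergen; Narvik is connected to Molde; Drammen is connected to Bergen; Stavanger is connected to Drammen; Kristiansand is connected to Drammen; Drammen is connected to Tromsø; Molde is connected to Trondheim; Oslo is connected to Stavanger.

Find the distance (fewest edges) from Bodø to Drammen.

Distance 0: Bodø.
Distance 1: Narvik.
Distance 2: Molde, Oslo.
Distance 3: Kristiansand, Stavanger, Tromsø, Trondheim.
Distance 4: Bergen, Drammen, Hamar — contains Drammen.

4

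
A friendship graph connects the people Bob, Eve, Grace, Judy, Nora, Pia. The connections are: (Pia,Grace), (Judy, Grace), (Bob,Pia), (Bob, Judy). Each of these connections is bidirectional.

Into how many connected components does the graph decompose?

From Bob: component {Bob, Grace, Judy, Pia}.
From Eve: component {Eve}.
From Nora: component {Nora}.
That's 3 components.

3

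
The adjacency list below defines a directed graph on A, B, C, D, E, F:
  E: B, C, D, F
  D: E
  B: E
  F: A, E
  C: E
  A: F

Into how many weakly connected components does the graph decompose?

1

From A: component {A, B, C, D, E, F}.
That's 1 component.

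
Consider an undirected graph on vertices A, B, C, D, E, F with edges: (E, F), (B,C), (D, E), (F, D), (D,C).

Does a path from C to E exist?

Explore from C.
Distance 1: reach B, D.
Distance 2: reach E, F.
Found E.

Yes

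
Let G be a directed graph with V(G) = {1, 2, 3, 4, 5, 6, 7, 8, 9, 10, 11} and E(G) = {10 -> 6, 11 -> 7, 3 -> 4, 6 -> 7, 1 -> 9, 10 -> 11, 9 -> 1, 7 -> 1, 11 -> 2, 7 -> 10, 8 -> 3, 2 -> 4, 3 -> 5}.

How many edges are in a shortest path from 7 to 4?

4

Distance 0: 7.
Distance 1: 1, 10.
Distance 2: 6, 9, 11.
Distance 3: 2.
Distance 4: 4 — contains 4.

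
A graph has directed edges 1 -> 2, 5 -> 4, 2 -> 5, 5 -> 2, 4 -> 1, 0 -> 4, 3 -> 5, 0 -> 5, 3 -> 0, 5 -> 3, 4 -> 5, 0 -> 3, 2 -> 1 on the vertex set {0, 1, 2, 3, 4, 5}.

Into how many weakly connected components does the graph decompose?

1

From 0: component {0, 1, 2, 3, 4, 5}.
That's 1 component.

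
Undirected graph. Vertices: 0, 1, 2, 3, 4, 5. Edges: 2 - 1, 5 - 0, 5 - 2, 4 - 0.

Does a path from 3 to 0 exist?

3 has no edges, so nothing is reachable from it.

No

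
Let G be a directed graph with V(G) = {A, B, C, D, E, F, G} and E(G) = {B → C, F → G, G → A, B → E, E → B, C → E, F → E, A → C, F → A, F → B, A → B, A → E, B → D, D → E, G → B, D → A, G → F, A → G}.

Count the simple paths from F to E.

24

F→A→B→C→E
F→A→B→D→E
F→A→B→E
F→A→C→E
F→A→E
F→A→G→B→C→E
F→A→G→B→D→E
F→A→G→B→E
... and 16 more.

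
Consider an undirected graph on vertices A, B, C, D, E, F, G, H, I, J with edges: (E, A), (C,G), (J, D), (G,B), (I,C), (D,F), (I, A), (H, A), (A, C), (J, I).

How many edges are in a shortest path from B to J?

Distance 0: B.
Distance 1: G.
Distance 2: C.
Distance 3: A, I.
Distance 4: E, H, J — contains J.

4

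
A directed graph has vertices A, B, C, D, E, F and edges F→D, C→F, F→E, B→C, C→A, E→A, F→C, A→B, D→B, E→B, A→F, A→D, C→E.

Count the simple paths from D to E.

D→B→C→A→F→E
D→B→C→E
D→B→C→F→E

3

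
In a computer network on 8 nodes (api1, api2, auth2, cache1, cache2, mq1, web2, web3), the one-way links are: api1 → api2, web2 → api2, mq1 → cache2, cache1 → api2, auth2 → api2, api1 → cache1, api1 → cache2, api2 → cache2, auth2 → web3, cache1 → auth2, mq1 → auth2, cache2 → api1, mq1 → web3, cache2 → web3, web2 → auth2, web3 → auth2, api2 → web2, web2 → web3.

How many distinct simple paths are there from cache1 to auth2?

4

cache1→api2→cache2→web3→auth2
cache1→api2→web2→auth2
cache1→api2→web2→web3→auth2
cache1→auth2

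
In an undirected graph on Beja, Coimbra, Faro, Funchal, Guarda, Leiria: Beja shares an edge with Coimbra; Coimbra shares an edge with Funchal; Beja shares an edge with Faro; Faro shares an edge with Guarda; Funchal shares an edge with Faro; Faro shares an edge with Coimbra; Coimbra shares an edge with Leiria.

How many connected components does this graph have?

1

From Beja: component {Beja, Coimbra, Faro, Funchal, Guarda, Leiria}.
That's 1 component.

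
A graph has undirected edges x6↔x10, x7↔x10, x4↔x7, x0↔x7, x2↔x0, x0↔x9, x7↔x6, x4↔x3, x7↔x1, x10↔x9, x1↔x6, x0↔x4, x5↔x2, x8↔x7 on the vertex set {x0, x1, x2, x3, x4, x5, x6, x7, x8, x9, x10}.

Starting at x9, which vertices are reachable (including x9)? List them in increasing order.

x0, x1, x2, x3, x4, x5, x6, x7, x8, x9, x10

Start at x9.
Its neighbours: x0, x10.
Then their neighbours: x2, x4, x6, x7.
Then next layer: x1, x3, x5, x8.
Every vertex is now reached.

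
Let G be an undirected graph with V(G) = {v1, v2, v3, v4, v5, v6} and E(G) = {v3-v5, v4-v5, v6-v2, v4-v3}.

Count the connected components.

3

From v1: component {v1}.
From v2: component {v2, v6}.
From v3: component {v3, v4, v5}.
That's 3 components.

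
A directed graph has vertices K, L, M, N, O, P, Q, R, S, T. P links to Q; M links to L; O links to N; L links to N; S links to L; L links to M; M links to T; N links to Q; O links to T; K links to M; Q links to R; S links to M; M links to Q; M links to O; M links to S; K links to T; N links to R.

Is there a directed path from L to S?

Explore from L.
Distance 1: reach M, N.
Distance 2: reach O, Q, R, S, T.
Found S.

Yes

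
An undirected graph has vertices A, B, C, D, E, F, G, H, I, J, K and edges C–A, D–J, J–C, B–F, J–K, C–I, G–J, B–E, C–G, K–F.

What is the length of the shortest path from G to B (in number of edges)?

Distance 0: G.
Distance 1: C, J.
Distance 2: A, D, I, K.
Distance 3: F.
Distance 4: B — contains B.

4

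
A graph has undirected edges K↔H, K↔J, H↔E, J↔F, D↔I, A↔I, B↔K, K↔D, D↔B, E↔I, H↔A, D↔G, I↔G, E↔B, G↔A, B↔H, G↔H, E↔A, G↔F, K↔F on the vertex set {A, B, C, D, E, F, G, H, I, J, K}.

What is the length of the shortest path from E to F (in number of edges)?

Distance 0: E.
Distance 1: A, B, H, I.
Distance 2: D, G, K.
Distance 3: F, J — contains F.

3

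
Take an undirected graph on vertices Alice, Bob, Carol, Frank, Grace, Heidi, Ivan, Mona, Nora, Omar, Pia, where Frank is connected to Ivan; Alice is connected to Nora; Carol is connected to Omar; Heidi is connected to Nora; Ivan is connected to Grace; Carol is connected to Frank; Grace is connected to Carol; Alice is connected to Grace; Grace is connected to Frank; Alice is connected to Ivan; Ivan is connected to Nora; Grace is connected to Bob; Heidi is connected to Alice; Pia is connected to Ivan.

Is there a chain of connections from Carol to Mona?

Explore from Carol.
Distance 1: reach Frank, Grace, Omar.
Distance 2: reach Alice, Bob, Ivan.
Distance 3: reach Heidi, Nora, Pia.
The search is exhausted without reaching Mona; it lies in a different component.

No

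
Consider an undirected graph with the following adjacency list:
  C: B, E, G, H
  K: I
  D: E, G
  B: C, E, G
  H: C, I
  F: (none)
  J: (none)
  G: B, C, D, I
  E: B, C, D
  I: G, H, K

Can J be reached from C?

No

Explore from C.
Distance 1: reach B, E, G, H.
Distance 2: reach D, I.
Distance 3: reach K.
The search is exhausted without reaching J; it lies in a different component.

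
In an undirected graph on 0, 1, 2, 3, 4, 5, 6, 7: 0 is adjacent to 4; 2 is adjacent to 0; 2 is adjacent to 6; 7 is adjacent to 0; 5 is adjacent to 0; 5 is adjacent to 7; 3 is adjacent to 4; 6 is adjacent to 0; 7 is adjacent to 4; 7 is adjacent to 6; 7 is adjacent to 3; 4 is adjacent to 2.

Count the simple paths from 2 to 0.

2–0
2–4–0
2–4–3–7–0
2–4–3–7–5–0
2–4–3–7–6–0
2–4–7–0
2–4–7–5–0
2–4–7–6–0
2–6–0
2–6–7–0
2–6–7–3–4–0
2–6–7–4–0
2–6–7–5–0

13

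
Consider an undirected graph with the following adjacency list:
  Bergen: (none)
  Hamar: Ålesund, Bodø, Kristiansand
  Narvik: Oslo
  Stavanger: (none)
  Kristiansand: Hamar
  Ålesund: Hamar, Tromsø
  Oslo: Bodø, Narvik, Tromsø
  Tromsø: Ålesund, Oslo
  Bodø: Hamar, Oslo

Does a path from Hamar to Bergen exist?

Explore from Hamar.
Distance 1: reach Ålesund, Bodø, Kristiansand.
Distance 2: reach Oslo, Tromsø.
Distance 3: reach Narvik.
The search is exhausted without reaching Bergen; it lies in a different component.

No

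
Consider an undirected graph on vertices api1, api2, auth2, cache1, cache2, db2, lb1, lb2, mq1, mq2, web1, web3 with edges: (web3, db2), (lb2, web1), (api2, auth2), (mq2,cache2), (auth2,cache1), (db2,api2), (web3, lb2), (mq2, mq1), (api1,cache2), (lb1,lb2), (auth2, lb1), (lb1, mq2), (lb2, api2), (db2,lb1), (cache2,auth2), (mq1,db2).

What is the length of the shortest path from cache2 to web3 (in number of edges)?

4

Distance 0: cache2.
Distance 1: api1, auth2, mq2.
Distance 2: api2, cache1, lb1, mq1.
Distance 3: db2, lb2.
Distance 4: web1, web3 — contains web3.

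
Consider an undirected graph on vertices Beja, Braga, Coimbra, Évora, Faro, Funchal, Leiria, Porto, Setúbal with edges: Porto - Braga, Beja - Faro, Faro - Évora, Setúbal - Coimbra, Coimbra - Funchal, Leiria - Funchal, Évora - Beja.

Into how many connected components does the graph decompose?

From Beja: component {Beja, Évora, Faro}.
From Braga: component {Braga, Porto}.
From Coimbra: component {Coimbra, Funchal, Leiria, Setúbal}.
That's 3 components.

3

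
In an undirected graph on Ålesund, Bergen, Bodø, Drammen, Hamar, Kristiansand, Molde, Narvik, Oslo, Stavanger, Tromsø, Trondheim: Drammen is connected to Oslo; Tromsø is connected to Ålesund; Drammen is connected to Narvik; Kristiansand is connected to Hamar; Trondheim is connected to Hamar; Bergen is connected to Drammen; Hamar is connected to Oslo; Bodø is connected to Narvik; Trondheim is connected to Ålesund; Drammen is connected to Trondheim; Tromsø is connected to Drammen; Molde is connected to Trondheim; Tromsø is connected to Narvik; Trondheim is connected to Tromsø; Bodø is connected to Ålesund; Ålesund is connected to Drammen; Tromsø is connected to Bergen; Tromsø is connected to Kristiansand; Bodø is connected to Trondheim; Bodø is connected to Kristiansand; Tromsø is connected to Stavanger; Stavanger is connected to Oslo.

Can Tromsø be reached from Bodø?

Explore from Bodø.
Distance 1: reach Ålesund, Kristiansand, Narvik, Trondheim.
Distance 2: reach Drammen, Hamar, Molde, Tromsø.
Found Tromsø.

Yes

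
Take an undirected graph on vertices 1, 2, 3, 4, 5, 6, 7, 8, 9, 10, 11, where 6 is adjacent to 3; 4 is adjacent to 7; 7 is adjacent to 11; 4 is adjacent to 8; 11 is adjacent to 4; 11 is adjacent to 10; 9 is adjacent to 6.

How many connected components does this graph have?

5

From 1: component {1}.
From 2: component {2}.
From 3: component {3, 6, 9}.
From 4: component {4, 7, 8, 10, 11}.
From 5: component {5}.
That's 5 components.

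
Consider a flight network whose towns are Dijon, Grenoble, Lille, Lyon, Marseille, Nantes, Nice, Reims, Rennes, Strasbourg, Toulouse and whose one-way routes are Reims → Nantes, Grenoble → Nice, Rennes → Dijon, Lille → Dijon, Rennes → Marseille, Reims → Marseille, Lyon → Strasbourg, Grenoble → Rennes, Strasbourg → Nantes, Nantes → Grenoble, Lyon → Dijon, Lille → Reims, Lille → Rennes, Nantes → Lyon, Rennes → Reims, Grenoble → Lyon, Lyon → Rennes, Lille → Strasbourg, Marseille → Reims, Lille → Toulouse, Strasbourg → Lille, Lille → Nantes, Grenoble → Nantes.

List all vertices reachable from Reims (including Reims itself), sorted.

Start at Reims.
Its neighbours: Marseille, Nantes.
Then their neighbours: Grenoble, Lyon.
Then next layer: Dijon, Nice, Rennes, Strasbourg.
Then next layer: Lille.
Then next layer: Toulouse.
Every vertex is now reached.

Dijon, Grenoble, Lille, Lyon, Marseille, Nantes, Nice, Reims, Rennes, Strasbourg, Toulouse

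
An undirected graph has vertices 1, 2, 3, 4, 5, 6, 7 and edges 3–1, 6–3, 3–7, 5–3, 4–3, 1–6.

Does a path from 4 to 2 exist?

No

Explore from 4.
Distance 1: reach 3.
Distance 2: reach 1, 5, 6, 7.
The search is exhausted without reaching 2; it lies in a different component.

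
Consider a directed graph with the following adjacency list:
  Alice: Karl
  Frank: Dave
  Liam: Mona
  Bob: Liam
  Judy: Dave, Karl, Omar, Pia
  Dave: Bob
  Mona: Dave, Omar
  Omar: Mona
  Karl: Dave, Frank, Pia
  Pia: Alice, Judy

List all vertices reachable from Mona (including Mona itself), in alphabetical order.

Start at Mona.
Its neighbours: Dave, Omar.
Then their neighbours: Bob.
Then next layer: Liam.
Nothing further is reachable.

Bob, Dave, Liam, Mona, Omar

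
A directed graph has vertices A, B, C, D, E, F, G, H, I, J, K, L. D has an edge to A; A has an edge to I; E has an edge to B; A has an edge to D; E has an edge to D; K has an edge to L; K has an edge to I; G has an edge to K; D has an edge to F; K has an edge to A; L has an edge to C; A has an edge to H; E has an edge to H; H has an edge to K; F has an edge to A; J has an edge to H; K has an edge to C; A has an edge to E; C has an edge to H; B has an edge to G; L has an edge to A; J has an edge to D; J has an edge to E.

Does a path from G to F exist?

Yes

Explore from G.
Distance 1: reach K.
Distance 2: reach A, C, I, L.
Distance 3: reach D, E, H.
Distance 4: reach B, F.
Found F.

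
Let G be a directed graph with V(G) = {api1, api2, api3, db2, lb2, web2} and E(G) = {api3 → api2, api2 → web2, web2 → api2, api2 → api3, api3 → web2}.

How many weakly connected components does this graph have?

4

From api1: component {api1}.
From api2: component {api2, api3, web2}.
From db2: component {db2}.
From lb2: component {lb2}.
That's 4 components.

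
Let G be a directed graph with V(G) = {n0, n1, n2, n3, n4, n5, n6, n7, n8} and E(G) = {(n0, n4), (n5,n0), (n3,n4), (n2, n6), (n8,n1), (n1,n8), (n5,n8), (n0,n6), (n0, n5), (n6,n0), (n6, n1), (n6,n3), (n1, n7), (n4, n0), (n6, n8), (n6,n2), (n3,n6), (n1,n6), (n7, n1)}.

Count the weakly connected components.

1

From n0: component {n0, n1, n2, n3, n4, n5, n6, n7, n8}.
That's 1 component.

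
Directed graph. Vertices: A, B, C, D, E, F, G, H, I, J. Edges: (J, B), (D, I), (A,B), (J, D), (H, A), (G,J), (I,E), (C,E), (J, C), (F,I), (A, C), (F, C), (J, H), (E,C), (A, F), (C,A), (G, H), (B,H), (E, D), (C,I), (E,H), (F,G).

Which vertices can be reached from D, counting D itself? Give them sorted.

Start at D.
Its neighbours: I.
Then their neighbours: E.
Then next layer: C, H.
Then next layer: A.
Then next layer: B, F.
Then next layer: G.
Then next layer: J.
Every vertex is now reached.

A, B, C, D, E, F, G, H, I, J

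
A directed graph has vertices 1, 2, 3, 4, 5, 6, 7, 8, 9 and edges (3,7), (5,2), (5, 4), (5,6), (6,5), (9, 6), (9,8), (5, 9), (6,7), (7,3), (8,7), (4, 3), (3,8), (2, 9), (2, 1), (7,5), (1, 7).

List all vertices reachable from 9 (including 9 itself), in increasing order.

Start at 9.
Its neighbours: 6, 8.
Then their neighbours: 5, 7.
Then next layer: 2, 3, 4.
Then next layer: 1.
Every vertex is now reached.

1, 2, 3, 4, 5, 6, 7, 8, 9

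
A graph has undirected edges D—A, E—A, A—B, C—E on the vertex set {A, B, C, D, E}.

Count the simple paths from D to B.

D–A–B

1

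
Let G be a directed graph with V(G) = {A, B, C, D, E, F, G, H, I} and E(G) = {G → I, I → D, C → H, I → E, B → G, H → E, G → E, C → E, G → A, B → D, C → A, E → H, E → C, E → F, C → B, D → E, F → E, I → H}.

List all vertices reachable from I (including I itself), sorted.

A, B, C, D, E, F, G, H, I

Start at I.
Its neighbours: D, E, H.
Then their neighbours: C, F.
Then next layer: A, B.
Then next layer: G.
Every vertex is now reached.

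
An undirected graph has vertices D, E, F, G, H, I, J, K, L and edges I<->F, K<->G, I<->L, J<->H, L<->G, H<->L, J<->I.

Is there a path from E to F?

No

E has no edges, so nothing is reachable from it.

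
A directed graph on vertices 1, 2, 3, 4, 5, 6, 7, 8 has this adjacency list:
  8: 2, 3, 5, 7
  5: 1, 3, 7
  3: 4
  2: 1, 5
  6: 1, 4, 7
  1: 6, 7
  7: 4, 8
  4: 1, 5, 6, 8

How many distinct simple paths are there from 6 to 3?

6→1→7→4→5→3
6→1→7→4→8→2→5→3
6→1→7→4→8→3
6→1→7→4→8→5→3
6→1→7→8→2→5→3
6→1→7→8→3
6→1→7→8→5→3
6→4→1→7→8→2→5→3
... and 15 more.

23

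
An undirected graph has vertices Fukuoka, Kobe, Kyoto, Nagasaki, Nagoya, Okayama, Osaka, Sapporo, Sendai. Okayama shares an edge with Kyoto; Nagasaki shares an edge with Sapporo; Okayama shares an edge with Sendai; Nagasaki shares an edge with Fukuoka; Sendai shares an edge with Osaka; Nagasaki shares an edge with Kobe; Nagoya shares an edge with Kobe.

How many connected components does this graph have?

From Fukuoka: component {Fukuoka, Kobe, Nagasaki, Nagoya, Sapporo}.
From Kyoto: component {Kyoto, Okayama, Osaka, Sendai}.
That's 2 components.

2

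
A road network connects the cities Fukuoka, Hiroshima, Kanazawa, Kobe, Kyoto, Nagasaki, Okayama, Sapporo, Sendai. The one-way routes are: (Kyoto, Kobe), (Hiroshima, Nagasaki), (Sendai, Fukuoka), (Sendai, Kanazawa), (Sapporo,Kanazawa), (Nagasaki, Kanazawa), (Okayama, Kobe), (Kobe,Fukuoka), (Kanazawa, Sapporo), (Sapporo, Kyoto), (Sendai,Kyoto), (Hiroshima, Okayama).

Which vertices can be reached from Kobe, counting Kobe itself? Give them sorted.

Start at Kobe.
Its neighbours: Fukuoka.
Nothing further is reachable.

Fukuoka, Kobe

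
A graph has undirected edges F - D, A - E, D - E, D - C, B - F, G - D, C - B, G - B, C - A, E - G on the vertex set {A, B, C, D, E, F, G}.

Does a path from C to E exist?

Explore from C.
Distance 1: reach A, B, D.
Distance 2: reach E, F, G.
Found E.

Yes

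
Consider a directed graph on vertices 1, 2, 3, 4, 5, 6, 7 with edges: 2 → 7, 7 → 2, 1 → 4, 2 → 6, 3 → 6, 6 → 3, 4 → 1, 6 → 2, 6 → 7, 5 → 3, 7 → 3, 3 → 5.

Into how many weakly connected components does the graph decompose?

From 1: component {1, 4}.
From 2: component {2, 3, 5, 6, 7}.
That's 2 components.

2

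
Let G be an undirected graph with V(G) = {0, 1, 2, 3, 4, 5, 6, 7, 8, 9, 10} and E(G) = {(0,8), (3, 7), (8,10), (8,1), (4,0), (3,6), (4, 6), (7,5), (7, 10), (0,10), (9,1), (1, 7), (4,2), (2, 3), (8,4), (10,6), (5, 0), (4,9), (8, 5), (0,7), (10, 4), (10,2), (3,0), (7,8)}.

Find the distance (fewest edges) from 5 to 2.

3

Distance 0: 5.
Distance 1: 0, 7, 8.
Distance 2: 1, 3, 4, 10.
Distance 3: 2, 6, 9 — contains 2.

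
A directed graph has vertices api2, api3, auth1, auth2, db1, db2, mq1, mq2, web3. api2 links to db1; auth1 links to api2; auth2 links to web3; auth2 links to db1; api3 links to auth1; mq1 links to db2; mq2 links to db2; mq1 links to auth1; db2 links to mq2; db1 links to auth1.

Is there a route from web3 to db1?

web3 has no outgoing edges, so nothing is reachable from it.

No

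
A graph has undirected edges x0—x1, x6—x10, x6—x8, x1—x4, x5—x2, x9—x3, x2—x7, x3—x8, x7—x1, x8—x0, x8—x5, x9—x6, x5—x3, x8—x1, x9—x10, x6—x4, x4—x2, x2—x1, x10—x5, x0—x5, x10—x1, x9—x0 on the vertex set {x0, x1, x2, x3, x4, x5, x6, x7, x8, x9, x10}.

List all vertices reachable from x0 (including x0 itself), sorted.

Start at x0.
Its neighbours: x1, x5, x8, x9.
Then their neighbours: x2, x3, x4, x6, x7, x10.
Every vertex is now reached.

x0, x1, x2, x3, x4, x5, x6, x7, x8, x9, x10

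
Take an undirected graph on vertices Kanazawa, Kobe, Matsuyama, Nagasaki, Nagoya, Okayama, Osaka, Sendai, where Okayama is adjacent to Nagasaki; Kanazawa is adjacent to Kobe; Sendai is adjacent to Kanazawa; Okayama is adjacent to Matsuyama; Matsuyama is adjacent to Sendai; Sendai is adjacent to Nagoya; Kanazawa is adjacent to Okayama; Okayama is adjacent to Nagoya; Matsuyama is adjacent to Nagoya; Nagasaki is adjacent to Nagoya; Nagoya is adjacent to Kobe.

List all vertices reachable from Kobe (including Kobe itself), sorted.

Start at Kobe.
Its neighbours: Kanazawa, Nagoya.
Then their neighbours: Matsuyama, Nagasaki, Okayama, Sendai.
Nothing further is reachable.

Kanazawa, Kobe, Matsuyama, Nagasaki, Nagoya, Okayama, Sendai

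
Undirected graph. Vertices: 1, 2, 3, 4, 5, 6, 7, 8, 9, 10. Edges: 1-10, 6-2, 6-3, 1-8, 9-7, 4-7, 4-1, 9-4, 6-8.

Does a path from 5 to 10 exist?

5 has no edges, so nothing is reachable from it.

No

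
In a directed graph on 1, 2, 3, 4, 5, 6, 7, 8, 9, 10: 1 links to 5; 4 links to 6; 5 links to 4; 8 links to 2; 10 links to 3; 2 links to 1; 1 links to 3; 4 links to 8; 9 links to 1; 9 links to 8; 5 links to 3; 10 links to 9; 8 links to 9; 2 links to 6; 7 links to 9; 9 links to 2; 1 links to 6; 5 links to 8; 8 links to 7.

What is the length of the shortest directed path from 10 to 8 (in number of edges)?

Distance 0: 10.
Distance 1: 3, 9.
Distance 2: 1, 2, 8 — contains 8.

2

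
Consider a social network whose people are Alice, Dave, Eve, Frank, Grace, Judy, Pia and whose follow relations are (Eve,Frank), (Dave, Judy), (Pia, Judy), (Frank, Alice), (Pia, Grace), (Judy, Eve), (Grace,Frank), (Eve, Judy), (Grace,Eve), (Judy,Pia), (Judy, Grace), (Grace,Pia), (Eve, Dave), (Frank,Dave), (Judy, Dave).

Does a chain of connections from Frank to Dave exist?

Explore from Frank.
Distance 1: reach Alice, Dave.
Found Dave.

Yes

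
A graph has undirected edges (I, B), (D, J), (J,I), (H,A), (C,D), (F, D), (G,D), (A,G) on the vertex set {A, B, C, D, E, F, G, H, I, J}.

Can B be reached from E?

No

E has no edges, so nothing is reachable from it.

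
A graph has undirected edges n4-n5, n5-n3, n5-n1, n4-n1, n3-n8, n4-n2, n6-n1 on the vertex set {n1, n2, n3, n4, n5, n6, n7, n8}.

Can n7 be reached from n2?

Explore from n2.
Distance 1: reach n4.
Distance 2: reach n1, n5.
Distance 3: reach n3, n6.
Distance 4: reach n8.
The search is exhausted without reaching n7; it lies in a different component.

No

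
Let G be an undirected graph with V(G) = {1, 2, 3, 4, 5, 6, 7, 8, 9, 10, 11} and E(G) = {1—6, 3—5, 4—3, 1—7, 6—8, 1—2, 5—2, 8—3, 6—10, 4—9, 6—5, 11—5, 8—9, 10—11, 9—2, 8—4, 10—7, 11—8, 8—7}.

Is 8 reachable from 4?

Explore from 4.
Distance 1: reach 3, 8, 9.
Found 8.

Yes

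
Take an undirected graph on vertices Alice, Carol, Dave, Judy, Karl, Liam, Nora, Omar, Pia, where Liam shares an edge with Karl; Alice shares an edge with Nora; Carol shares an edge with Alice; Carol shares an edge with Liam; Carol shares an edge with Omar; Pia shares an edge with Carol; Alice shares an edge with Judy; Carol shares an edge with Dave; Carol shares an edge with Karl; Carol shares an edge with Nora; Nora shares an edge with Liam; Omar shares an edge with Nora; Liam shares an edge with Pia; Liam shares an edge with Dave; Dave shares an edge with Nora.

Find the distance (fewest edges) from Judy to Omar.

Distance 0: Judy.
Distance 1: Alice.
Distance 2: Carol, Nora.
Distance 3: Dave, Karl, Liam, Omar, Pia — contains Omar.

3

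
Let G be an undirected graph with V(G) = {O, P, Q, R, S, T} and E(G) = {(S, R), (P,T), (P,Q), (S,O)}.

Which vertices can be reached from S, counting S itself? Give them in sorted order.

Start at S.
Its neighbours: O, R.
Nothing further is reachable.

O, R, S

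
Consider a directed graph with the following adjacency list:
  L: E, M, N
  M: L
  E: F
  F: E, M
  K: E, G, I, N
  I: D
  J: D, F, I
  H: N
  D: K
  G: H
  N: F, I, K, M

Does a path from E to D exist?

Explore from E.
Distance 1: reach F.
Distance 2: reach M.
Distance 3: reach L.
Distance 4: reach N.
Distance 5: reach I, K.
Distance 6: reach D, G.
Found D.

Yes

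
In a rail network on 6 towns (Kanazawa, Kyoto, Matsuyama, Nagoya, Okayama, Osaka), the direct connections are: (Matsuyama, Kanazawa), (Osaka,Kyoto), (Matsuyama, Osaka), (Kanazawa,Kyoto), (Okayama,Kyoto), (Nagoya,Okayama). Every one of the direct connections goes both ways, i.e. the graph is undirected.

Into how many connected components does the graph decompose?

From Kanazawa: component {Kanazawa, Kyoto, Matsuyama, Nagoya, Okayama, Osaka}.
That's 1 component.

1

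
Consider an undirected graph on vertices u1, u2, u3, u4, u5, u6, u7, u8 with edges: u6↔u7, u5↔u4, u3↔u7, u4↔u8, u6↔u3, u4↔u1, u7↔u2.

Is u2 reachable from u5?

Explore from u5.
Distance 1: reach u4.
Distance 2: reach u1, u8.
The search is exhausted without reaching u2; it lies in a different component.

No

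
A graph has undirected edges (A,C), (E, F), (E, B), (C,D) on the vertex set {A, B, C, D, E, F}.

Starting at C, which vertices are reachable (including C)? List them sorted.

Start at C.
Its neighbours: A, D.
Nothing further is reachable.

A, C, D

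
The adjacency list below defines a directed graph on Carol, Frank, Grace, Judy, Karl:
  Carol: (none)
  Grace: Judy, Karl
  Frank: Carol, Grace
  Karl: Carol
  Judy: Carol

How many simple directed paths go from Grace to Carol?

Grace→Judy→Carol
Grace→Karl→Carol

2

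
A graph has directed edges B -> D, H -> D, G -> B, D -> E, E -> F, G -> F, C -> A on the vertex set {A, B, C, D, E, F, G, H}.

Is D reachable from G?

Yes

Explore from G.
Distance 1: reach B, F.
Distance 2: reach D.
Found D.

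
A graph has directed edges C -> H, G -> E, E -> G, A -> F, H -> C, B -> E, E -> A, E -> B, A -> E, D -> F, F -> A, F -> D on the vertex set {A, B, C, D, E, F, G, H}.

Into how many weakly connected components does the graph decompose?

2

From A: component {A, B, D, E, F, G}.
From C: component {C, H}.
That's 2 components.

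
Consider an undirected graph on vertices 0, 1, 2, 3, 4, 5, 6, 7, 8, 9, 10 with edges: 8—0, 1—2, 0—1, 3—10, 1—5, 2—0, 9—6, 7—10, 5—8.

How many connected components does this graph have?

From 0: component {0, 1, 2, 5, 8}.
From 3: component {3, 7, 10}.
From 4: component {4}.
From 6: component {6, 9}.
That's 4 components.

4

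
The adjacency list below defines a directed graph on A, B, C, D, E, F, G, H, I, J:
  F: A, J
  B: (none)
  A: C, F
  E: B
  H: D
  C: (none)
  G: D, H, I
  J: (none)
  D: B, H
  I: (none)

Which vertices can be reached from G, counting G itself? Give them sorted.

Start at G.
Its neighbours: D, H, I.
Then their neighbours: B.
Nothing further is reachable.

B, D, G, H, I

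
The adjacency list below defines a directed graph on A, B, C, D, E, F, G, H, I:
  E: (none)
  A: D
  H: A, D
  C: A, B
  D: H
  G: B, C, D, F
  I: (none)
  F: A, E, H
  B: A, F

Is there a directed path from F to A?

Yes

Explore from F.
Distance 1: reach A, E, H.
Found A.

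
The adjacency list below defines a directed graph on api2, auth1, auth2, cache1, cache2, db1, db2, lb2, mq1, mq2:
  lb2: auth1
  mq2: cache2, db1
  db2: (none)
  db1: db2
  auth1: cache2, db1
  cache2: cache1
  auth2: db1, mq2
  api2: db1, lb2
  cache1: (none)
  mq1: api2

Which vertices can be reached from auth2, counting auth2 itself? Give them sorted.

auth2, cache1, cache2, db1, db2, mq2

Start at auth2.
Its neighbours: db1, mq2.
Then their neighbours: cache2, db2.
Then next layer: cache1.
Nothing further is reachable.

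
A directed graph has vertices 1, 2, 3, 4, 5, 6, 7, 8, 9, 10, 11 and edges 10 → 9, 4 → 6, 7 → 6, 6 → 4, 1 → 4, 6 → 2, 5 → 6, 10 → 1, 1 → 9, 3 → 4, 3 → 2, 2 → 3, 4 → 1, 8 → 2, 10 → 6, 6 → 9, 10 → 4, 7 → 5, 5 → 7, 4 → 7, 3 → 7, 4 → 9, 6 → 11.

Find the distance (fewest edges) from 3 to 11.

Distance 0: 3.
Distance 1: 2, 4, 7.
Distance 2: 1, 5, 6, 9.
Distance 3: 11 — contains 11.

3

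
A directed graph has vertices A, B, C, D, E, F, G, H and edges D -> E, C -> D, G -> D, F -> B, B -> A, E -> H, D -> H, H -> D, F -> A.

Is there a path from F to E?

Explore from F.
Distance 1: reach A, B.
The search from F is exhausted; no directed path reaches E.

No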